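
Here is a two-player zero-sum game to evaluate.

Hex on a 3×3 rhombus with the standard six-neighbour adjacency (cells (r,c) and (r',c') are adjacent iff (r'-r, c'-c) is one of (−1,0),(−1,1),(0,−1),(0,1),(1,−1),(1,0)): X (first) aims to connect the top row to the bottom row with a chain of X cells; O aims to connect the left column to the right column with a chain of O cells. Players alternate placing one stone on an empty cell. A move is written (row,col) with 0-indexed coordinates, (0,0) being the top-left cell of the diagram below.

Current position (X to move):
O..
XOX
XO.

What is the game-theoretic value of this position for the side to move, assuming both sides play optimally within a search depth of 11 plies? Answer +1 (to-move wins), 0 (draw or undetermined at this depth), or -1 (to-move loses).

value(O../XOX/XO., X) = +1

[O../XOX/XO.] X move#1: (0,1):+1/OX./XOX/XO.*, (0,2):+1/O.X/XOX/XO., (2,2):+1/O../XOX/XOX
[OX./XOX/XO.] end (terminal -1, O#2); searched O../XOX/XO. to 11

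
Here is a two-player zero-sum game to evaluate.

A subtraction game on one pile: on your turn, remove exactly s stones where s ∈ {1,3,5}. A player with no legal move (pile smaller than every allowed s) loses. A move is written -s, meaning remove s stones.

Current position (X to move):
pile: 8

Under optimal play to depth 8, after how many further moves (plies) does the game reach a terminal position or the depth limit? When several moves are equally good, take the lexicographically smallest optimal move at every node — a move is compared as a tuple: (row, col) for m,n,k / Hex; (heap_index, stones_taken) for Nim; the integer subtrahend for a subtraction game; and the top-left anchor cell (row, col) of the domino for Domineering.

[8] X move#1: -1:-1/7*, -3:-1/5, -5:-1/3
[7] O move#2: -1:+1/6*, -3:+1/4, -5:+1/2
[6] X move#3: -1:-1/5*, -3:-1/3, -5:-1/1
[5] O move#4: -1:+1/4*, -3:+1/2, -5:+1/0
[4] X move#5: -1:-1/3*, -3:-1/1
[3] O move#6: -1:+1/2*, -3:+1/0
[2] X move#7: -1:-1/1*
[1] O move#8: -1:+1/0*
[0] end (terminal -1, X#9); searched 8 to 8

PV length from [8]: 8 plies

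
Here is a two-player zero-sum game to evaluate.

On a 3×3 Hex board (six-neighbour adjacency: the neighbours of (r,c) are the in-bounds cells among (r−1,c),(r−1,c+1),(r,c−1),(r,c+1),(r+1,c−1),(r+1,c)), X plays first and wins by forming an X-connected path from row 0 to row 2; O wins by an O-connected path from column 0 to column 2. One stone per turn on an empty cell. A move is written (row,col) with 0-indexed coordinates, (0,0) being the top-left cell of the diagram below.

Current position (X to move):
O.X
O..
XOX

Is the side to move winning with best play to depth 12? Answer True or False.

X winning at [O.X/O../XOX]: True

ply 1, X at O.X/O../XOX | (0,1)=+1→OXX/O../XOX*; (1,1)=+1→O.X/OX./XOX; (1,2)=+1→O.X/O.X/XOX
ply 2, O at OXX/O../XOX | (1,1)=-1→OXX/OO./XOX*; (1,2)=-1→OXX/O.O/XOX
ply 3, X at OXX/OO./XOX | (1,2)=+1→OXX/OOX/XOX*
ply 4: OXX/OOX/XOX is terminal -1 (O); from O.X/O../XOX depth 12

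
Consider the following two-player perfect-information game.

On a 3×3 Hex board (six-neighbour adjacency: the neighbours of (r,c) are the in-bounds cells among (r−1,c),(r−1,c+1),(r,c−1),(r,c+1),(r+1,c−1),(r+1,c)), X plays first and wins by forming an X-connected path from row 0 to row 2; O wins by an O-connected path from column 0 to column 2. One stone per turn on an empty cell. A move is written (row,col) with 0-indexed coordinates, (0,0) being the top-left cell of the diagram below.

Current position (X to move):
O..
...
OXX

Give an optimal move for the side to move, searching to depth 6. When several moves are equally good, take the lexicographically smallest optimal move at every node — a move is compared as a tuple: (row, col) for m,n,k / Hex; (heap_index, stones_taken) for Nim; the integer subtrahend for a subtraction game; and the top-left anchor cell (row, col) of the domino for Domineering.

X's best at [O../.../OXX]: (0,2)

ply 1, X at O../.../OXX | (0,1)=-1→OX./.../OXX; (0,2)=+1→O.X/.../OXX*; (1,0)=-1→O../X../OXX; (1,1)=+1→O../.X./OXX; (1,2)=-1→O../..X/OXX
ply 2, O at O.X/.../OXX | (0,1)=-1→OOX/.../OXX*; (1,0)=-1→O.X/O../OXX; (1,1)=-1→O.X/.O./OXX; (1,2)=-1→O.X/..O/OXX
ply 3, X at OOX/.../OXX | (1,0)=+1→OOX/X../OXX*; (1,1)=+1→OOX/.X./OXX; (1,2)=+1→OOX/..X/OXX
ply 4, O at OOX/X../OXX | (1,1)=-1→OOX/XO./OXX*; (1,2)=-1→OOX/X.O/OXX
ply 5, X at OOX/XO./OXX | (1,2)=+1→OOX/XOX/OXX*
ply 6: OOX/XOX/OXX is terminal -1 (O); from O../.../OXX depth 6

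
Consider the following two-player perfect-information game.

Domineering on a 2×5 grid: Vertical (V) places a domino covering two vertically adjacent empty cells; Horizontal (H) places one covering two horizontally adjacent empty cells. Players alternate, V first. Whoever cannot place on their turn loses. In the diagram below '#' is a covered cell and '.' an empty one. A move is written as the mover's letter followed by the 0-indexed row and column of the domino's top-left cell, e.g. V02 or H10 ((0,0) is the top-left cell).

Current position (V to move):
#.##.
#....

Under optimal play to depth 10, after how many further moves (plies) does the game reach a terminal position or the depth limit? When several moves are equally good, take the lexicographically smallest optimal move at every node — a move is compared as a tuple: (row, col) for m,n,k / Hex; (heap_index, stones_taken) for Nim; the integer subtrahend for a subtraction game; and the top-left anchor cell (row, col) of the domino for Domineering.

PV length from [#.##./#....]: 2 plies

ply 1, V at #.##./#.... | V01=-1→####./##...*; V04=-1→#.###/#...#
ply 2, H at ####./##... | H12=-1→####./####.; H13=+1→####./##.##*
ply 3: ####./##.## is terminal -1 (V); from #.##./#.... depth 10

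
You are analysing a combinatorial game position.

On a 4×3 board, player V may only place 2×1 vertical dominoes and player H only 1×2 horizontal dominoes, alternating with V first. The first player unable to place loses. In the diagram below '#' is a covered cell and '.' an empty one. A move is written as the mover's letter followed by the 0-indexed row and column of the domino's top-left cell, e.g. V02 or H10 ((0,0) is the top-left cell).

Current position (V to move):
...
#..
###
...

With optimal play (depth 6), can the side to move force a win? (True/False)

p1 V@[.../#../###/...]: V01[.#./##./###/...]+1* V02[..#/#.#/###/...]-1
p2 H@[.#./##./###/...]: H30[.#./##./###/##.]-1* H31[.#./##./###/.##]-1
p3 V@[.#./##./###/##.]: V02[.##/###/###/##.]+1*
p4 H@[.##/###/###/##.] terminal -1; root [.../#../###/...] d6

V winning at [.../#../###/...]: True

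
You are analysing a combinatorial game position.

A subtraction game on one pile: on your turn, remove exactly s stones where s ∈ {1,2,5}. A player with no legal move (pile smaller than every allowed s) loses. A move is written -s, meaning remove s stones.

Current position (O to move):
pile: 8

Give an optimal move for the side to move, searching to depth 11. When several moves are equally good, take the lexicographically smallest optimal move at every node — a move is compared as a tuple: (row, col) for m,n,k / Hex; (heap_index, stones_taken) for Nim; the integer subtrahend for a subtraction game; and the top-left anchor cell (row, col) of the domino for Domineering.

[8] O move#1: -1:-1/7, -2:+1/6*, -5:+1/3
[6] X move#2: -1:-1/5*, -2:-1/4, -5:-1/1
[5] O move#3: -1:-1/4, -2:+1/3*, -5:+1/0
[3] X move#4: -1:-1/2*, -2:-1/1
[2] O move#5: -1:-1/1, -2:+1/0*
[0] end (terminal -1, X#6); searched 8 to 11

O's best at [8]: -2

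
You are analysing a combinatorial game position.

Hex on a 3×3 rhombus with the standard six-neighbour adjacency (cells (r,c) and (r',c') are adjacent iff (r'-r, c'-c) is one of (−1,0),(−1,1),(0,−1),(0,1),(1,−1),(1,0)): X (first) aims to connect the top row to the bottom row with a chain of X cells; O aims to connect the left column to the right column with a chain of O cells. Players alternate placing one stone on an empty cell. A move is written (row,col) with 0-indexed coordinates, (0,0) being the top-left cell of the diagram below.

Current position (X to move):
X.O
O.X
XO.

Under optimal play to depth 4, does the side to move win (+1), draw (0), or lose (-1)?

[X.O/O.X/XO.] X move#1: (0,1):-1/XXO/O.X/XO.*, (1,1):-1/X.O/OXX/XO., (2,2):-1/X.O/O.X/XOX
[XXO/O.X/XO.] O move#2: (1,1):+1/XXO/OOX/XO.*, (2,2):-1/XXO/O.X/XOO
[XXO/OOX/XO.] end (terminal -1, X#3); searched X.O/O.X/XO. to 4

value(X.O/O.X/XO., X) = -1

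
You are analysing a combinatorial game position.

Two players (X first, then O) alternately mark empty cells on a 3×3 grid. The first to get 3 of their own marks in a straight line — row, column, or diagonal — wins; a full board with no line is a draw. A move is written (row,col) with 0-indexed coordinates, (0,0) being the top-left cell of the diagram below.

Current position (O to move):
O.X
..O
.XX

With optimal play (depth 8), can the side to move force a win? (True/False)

O winning at [O.X/..O/.XX]: False

[O.X/..O/.XX] O move#1: (0,1):-1/OOX/..O/.XX, (1,0):-1/O.X/O.O/.XX, (1,1):-1/O.X/.OO/.XX, (2,0):+0/O.X/..O/OXX*
[O.X/..O/OXX] X move#2: (0,1):-1/OXX/..O/OXX, (1,0):+0/O.X/X.O/OXX*, (1,1):-1/O.X/.XO/OXX
[O.X/X.O/OXX] O move#3: (0,1):+0/OOX/X.O/OXX*, (1,1):+0/O.X/XOO/OXX
[OOX/X.O/OXX] X move#4: (1,1):+0/OOX/XXO/OXX*
[OOX/XXO/OXX] end (terminal +0, O#5); searched O.X/..O/.XX to 8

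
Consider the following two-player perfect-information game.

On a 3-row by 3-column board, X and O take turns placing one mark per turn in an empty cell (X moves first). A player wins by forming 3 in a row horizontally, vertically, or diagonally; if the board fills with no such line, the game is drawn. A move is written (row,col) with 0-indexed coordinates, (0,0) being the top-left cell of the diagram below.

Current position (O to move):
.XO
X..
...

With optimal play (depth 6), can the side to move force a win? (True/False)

p1 O@[.XO/X../...]: (0,0)[OXO/X../...]-1 (1,1)[.XO/XO./...]+0 (1,2)[.XO/X.O/...]-1 (2,0)[.XO/X../O..]-1 (2,1)[.XO/X../.O.]+0 (2,2)[.XO/X../..O]+1*
p2 X@[.XO/X../..O]: (0,0)[XXO/X../..O]-1* (1,1)[.XO/XX./..O]-1 (1,2)[.XO/X.X/..O]-1 (2,0)[.XO/X../X.O]-1 (2,1)[.XO/X../.XO]-1
p3 O@[XXO/X../..O]: (1,1)[XXO/XO./..O]-1 (1,2)[XXO/X.O/..O]+1* (2,0)[XXO/X../O.O]+1 (2,1)[XXO/X../.OO]-1
p4 X@[XXO/X.O/..O] terminal -1; root [.XO/X../...] d6

O winning at [.XO/X../...]: True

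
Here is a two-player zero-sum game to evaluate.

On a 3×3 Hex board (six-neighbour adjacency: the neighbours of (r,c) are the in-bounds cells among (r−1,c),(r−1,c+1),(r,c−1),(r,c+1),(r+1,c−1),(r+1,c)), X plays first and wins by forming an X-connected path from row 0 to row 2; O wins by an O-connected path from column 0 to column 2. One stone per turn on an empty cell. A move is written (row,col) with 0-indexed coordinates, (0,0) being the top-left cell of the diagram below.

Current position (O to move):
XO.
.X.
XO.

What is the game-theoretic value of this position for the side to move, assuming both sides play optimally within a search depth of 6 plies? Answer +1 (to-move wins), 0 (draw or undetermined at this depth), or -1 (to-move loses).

value(XO./.X./XO., O) = -1

[XO./.X./XO.] O move#1: (0,2):-1/XOO/.X./XO.*, (1,0):-1/XO./OX./XO., (1,2):-1/XO./.XO/XO., (2,2):-1/XO./.X./XOO
[XOO/.X./XO.] X move#2: (1,0):+1/XOO/XX./XO.*, (1,2):-1/XOO/.XX/XO., (2,2):-1/XOO/.X./XOX
[XOO/XX./XO.] end (terminal -1, O#3); searched XO./.X./XO. to 6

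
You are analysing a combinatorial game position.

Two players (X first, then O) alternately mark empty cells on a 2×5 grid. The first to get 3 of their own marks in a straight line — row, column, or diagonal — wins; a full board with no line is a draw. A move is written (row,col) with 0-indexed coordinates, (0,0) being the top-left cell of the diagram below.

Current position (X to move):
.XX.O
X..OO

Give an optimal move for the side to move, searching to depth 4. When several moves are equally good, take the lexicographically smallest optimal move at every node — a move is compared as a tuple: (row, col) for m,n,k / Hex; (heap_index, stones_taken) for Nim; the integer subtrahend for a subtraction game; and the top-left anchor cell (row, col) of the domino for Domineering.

p1 X@[.XX.O/X..OO]: (0,0)[XXX.O/X..OO]+1* (0,3)[.XXXO/X..OO]+1 (1,1)[.XX.O/XX.OO]-1 (1,2)[.XX.O/X.XOO]+1
p2 O@[XXX.O/X..OO] terminal -1; root [.XX.O/X..OO] d4

X's best at [.XX.O/X..OO]: (0,0)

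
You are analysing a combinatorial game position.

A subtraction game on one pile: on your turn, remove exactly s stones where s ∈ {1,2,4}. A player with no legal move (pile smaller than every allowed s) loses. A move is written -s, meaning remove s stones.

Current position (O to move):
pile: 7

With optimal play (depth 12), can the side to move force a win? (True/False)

O winning at [7]: True

ply 1, O at 7 | -1=+1→6*; -2=-1→5; -4=+1→3
ply 2, X at 6 | -1=-1→5*; -2=-1→4; -4=-1→2
ply 3, O at 5 | -1=-1→4; -2=+1→3*; -4=-1→1
ply 4, X at 3 | -1=-1→2*; -2=-1→1
ply 5, O at 2 | -1=-1→1; -2=+1→0*
ply 6: 0 is terminal -1 (X); from 7 depth 12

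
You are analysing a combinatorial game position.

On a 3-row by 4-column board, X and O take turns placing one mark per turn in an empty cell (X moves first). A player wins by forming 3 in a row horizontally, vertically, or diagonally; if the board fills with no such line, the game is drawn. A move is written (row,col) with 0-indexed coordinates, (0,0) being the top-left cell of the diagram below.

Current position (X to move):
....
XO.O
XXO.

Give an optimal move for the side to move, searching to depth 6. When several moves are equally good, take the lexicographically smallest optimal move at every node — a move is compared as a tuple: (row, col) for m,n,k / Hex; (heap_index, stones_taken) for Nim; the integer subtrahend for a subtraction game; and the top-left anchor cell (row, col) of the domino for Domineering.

X's best at [..../XO.O/XXO.]: (0,0)

ply 1, X at ..../XO.O/XXO. | (0,0)=+1→X.../XO.O/XXO.*; (0,1)=-1→.X../XO.O/XXO.; (0,2)=-1→..X./XO.O/XXO.; (0,3)=-1→...X/XO.O/XXO.; (1,2)=-1→..../XOXO/XXO.; (2,3)=-1→..../XO.O/XXOX
ply 2: X.../XO.O/XXO. is terminal -1 (O); from ..../XO.O/XXO. depth 6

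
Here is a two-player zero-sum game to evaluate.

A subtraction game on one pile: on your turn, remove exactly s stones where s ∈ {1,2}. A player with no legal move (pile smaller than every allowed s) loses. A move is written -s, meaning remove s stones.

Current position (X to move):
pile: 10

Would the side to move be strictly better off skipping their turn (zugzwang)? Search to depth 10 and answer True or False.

[10] X move#1: -1:+1/9*, -2:-1/8
[9] O move#2: -1:-1/8*, -2:-1/7
[8] X move#3: -1:-1/7, -2:+1/6*
[6] O move#4: -1:-1/5*, -2:-1/4
[5] X move#5: -1:-1/4, -2:+1/3*
[3] O move#6: -1:-1/2*, -2:-1/1
[2] X move#7: -1:-1/1, -2:+1/0*
[0] end (terminal -1, O#8); searched 10 to 10
pass branch (O moves first from the same position):
  | [10] O move#1: -1:+1/9*, -2:-1/8
  | [9] X move#2: -1:-1/8*, -2:-1/7
  | [8] O move#3: -1:-1/7, -2:+1/6*
  | [6] X move#4: -1:-1/5*, -2:-1/4
  | [5] O move#5: -1:-1/4, -2:+1/3*
  | [3] X move#6: -1:-1/2*, -2:-1/1
  | [2] O move#7: -1:-1/1, -2:+1/0*
  | [0] end (terminal -1, X#8); searched 10 to 10
X moving scores +1; X passing scores -1

zugzwang(10, X) = False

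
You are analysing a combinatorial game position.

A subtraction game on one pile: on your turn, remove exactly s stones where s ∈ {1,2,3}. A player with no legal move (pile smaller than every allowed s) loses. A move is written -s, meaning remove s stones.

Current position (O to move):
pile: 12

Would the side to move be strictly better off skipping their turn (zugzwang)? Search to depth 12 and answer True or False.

p1 O@[12]: -1[11]-1* -2[10]-1 -3[9]-1
p2 X@[11]: -1[10]-1 -2[9]-1 -3[8]+1*
p3 O@[8]: -1[7]-1* -2[6]-1 -3[5]-1
p4 X@[7]: -1[6]-1 -2[5]-1 -3[4]+1*
p5 O@[4]: -1[3]-1* -2[2]-1 -3[1]-1
p6 X@[3]: -1[2]-1 -2[1]-1 -3[0]+1*
p7 O@[0] terminal -1; root [12] d12
suppose O passes — search the same position with X to move:
pass> p1 X@[12]: -1[11]-1* -2[10]-1 -3[9]-1
pass> p2 O@[11]: -1[10]-1 -2[9]-1 -3[8]+1*
pass> p3 X@[8]: -1[7]-1* -2[6]-1 -3[5]-1
pass> p4 O@[7]: -1[6]-1 -2[5]-1 -3[4]+1*
pass> p5 X@[4]: -1[3]-1* -2[2]-1 -3[1]-1
pass> p6 O@[3]: -1[2]-1 -2[1]-1 -3[0]+1*
pass> p7 X@[0] terminal -1; root [12] d12
for O: play -1, pass +1

zugzwang(12, O) = True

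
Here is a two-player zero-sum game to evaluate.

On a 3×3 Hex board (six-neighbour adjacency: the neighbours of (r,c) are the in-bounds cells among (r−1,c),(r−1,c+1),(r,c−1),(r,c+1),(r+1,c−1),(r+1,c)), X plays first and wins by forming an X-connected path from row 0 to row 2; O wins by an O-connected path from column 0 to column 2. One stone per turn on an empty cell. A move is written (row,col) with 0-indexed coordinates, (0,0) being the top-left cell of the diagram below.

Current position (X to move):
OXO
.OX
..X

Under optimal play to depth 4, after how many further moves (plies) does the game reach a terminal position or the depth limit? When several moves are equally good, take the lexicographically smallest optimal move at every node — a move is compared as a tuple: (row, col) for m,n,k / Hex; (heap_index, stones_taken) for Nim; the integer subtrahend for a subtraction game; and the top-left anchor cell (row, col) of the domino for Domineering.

ply 1, X at OXO/.OX/..X | (1,0)=-1→OXO/XOX/..X*; (2,0)=-1→OXO/.OX/X.X; (2,1)=-1→OXO/.OX/.XX
ply 2, O at OXO/XOX/..X | (2,0)=+1→OXO/XOX/O.X*; (2,1)=-1→OXO/XOX/.OX
ply 3: OXO/XOX/O.X is terminal -1 (X); from OXO/.OX/..X depth 4

PV length from [OXO/.OX/..X]: 2 plies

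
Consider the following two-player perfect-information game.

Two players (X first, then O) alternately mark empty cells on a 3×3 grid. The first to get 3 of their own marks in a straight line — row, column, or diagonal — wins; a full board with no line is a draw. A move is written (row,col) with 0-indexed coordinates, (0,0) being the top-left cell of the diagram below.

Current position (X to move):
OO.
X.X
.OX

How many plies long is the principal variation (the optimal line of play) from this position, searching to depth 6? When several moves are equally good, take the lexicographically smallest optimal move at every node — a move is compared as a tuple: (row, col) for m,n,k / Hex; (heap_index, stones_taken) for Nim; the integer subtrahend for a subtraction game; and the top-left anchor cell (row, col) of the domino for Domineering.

[OO./X.X/.OX] X move#1: (0,2):+1/OOX/X.X/.OX*, (1,1):+1/OO./XXX/.OX, (2,0):-1/OO./X.X/XOX
[OOX/X.X/.OX] end (terminal -1, O#2); searched OO./X.X/.OX to 6

PV length from [OO./X.X/.OX]: 1 ply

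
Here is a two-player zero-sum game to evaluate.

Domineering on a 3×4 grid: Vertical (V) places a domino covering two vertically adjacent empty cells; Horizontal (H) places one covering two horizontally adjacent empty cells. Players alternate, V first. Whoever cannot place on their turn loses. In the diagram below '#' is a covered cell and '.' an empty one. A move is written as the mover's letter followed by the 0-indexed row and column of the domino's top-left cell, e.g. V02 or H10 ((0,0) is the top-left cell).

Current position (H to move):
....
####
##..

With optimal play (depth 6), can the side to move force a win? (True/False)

H winning at [..../####/##..]: True

[..../####/##..] H move#1: H00:+1/##../####/##..*, H01:+1/.##./####/##.., H02:+1/..##/####/##.., H22:+1/..../####/####
[##../####/##..] end (terminal -1, V#2); searched ..../####/##.. to 6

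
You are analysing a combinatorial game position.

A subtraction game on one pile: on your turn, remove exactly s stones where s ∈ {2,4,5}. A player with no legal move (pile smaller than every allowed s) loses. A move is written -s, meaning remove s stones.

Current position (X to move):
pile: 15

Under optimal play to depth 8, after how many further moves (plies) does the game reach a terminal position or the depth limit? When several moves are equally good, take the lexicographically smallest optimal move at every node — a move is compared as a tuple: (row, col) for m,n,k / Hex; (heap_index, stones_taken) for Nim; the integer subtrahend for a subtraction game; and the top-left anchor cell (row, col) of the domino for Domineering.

[15] X move#1: -2:-1/13*, -4:-1/11, -5:-1/10
[13] O move#2: -2:-1/11, -4:-1/9, -5:+1/8*
[8] X move#3: -2:-1/6*, -4:-1/4, -5:-1/3
[6] O move#4: -2:-1/4, -4:-1/2, -5:+1/1*
[1] end (terminal -1, X#5); searched 15 to 8

PV length from [15]: 4 plies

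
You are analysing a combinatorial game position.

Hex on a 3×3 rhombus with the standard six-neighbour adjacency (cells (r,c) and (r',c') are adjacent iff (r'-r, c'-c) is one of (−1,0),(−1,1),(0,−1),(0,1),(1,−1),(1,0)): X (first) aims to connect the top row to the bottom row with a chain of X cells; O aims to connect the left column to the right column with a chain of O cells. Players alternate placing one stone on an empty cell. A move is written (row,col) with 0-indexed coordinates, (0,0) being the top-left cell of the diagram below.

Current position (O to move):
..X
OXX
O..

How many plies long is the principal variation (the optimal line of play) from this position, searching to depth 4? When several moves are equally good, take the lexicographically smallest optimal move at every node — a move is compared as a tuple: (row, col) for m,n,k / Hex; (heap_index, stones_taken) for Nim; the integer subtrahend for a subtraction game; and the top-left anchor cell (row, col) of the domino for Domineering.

PV length from [..X/OXX/O..]: 4 plies

ply 1, O at ..X/OXX/O.. | (0,0)=-1→O.X/OXX/O..*; (0,1)=-1→.OX/OXX/O..; (2,1)=-1→..X/OXX/OO.; (2,2)=-1→..X/OXX/O.O
ply 2, X at O.X/OXX/O.. | (0,1)=+1→OXX/OXX/O..*; (2,1)=+1→O.X/OXX/OX.; (2,2)=+1→O.X/OXX/O.X
ply 3, O at OXX/OXX/O.. | (2,1)=-1→OXX/OXX/OO.*; (2,2)=-1→OXX/OXX/O.O
ply 4, X at OXX/OXX/OO. | (2,2)=+1→OXX/OXX/OOX*
ply 5: OXX/OXX/OOX is terminal -1 (O); from ..X/OXX/O.. depth 4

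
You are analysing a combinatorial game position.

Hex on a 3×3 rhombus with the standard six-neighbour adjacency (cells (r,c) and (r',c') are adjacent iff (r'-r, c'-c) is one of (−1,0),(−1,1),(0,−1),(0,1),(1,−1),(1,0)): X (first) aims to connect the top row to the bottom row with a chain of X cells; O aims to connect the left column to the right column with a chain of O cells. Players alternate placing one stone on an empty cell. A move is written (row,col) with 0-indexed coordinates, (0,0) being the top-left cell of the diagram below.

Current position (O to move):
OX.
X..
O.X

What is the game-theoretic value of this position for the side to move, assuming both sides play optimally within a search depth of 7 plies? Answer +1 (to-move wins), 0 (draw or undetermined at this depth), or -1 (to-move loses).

value(OX./X../O.X, O) = +1

ply 1, O at OX./X../O.X | (0,2)=-1→OXO/X../O.X; (1,1)=+1→OX./XO./O.X*; (1,2)=+1→OX./X.O/O.X; (2,1)=-1→OX./X../OOX
ply 2, X at OX./XO./O.X | (0,2)=-1→OXX/XO./O.X*; (1,2)=-1→OX./XOX/O.X; (2,1)=-1→OX./XO./OXX
ply 3, O at OXX/XO./O.X | (1,2)=+1→OXX/XOO/O.X*; (2,1)=-1→OXX/XO./OOX
ply 4: OXX/XOO/O.X is terminal -1 (X); from OX./X../O.X depth 7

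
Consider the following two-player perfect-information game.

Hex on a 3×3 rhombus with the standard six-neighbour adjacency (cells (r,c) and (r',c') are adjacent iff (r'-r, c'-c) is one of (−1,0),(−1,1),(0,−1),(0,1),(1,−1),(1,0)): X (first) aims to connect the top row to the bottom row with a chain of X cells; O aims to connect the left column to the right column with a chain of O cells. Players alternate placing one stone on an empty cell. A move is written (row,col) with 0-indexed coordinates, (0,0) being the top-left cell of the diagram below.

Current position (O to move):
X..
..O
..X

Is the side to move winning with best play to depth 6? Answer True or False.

O winning at [X../..O/..X]: True

p1 O@[X../..O/..X]: (0,1)[XO./..O/..X]-1 (0,2)[X.O/..O/..X]-1 (1,0)[X../O.O/..X]-1 (1,1)[X../.OO/..X]+1* (2,0)[X../..O/O.X]+1 (2,1)[X../..O/.OX]-1
p2 X@[X../.OO/..X]: (0,1)[XX./.OO/..X]-1* (0,2)[X.X/.OO/..X]-1 (1,0)[X../XOO/..X]-1 (2,0)[X../.OO/X.X]-1 (2,1)[X../.OO/.XX]-1
p3 O@[XX./.OO/..X]: (0,2)[XXO/.OO/..X]+1* (1,0)[XX./OOO/..X]+1 (2,0)[XX./.OO/O.X]+1 (2,1)[XX./.OO/.OX]+1
p4 X@[XXO/.OO/..X]: (1,0)[XXO/XOO/..X]-1* (2,0)[XXO/.OO/X.X]-1 (2,1)[XXO/.OO/.XX]-1
p5 O@[XXO/XOO/..X]: (2,0)[XXO/XOO/O.X]+1* (2,1)[XXO/XOO/.OX]-1
p6 X@[XXO/XOO/O.X] terminal -1; root [X../..O/..X] d6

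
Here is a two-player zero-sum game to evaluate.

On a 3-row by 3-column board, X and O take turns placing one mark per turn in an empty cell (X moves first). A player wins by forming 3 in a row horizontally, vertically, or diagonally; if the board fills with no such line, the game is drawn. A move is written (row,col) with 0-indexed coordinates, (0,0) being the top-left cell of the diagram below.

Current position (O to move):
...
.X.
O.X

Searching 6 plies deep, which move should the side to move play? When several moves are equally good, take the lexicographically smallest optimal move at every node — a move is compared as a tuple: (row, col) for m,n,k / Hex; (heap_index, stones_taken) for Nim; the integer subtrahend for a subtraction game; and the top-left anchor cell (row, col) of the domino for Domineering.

ply 1, O at .../.X./O.X | (0,0)=+0→O../.X./O.X*; (0,1)=-1→.O./.X./O.X; (0,2)=-1→..O/.X./O.X; (1,0)=-1→.../OX./O.X; (1,2)=-1→.../.XO/O.X; (2,1)=-1→.../.X./OOX
ply 2, X at O../.X./O.X | (0,1)=-1→OX./.X./O.X; (0,2)=-1→O.X/.X./O.X; (1,0)=+0→O../XX./O.X*; (1,2)=-1→O../.XX/O.X; (2,1)=-1→O../.X./OXX
ply 3, O at O../XX./O.X | (0,1)=-1→OO./XX./O.X; (0,2)=-1→O.O/XX./O.X; (1,2)=+0→O../XXO/O.X*; (2,1)=-1→O../XX./OOX
ply 4, X at O../XXO/O.X | (0,1)=+0→OX./XXO/O.X*; (0,2)=+0→O.X/XXO/O.X; (2,1)=+0→O../XXO/OXX
ply 5, O at OX./XXO/O.X | (0,2)=-1→OXO/XXO/O.X; (2,1)=+0→OX./XXO/OOX*
ply 6, X at OX./XXO/OOX | (0,2)=+0→OXX/XXO/OOX*
ply 7: OXX/XXO/OOX is terminal +0 (O); from .../.X./O.X depth 6

O's best at [.../.X./O.X]: (0,0)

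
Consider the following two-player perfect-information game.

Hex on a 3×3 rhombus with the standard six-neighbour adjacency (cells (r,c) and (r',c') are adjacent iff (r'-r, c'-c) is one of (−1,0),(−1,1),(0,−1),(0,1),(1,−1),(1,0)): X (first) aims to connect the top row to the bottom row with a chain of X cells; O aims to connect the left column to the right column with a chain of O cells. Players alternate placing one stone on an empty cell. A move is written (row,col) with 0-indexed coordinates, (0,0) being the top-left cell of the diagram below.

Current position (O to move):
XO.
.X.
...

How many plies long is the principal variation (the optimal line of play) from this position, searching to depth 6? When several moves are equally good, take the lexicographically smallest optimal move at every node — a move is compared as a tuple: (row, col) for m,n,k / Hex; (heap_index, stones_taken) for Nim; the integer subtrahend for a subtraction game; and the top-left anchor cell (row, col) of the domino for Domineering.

PV length from [XO./.X./...]: 4 plies

[XO./.X./...] O move#1: (0,2):-1/XOO/.X./...*, (1,0):-1/XO./OX./..., (1,2):-1/XO./.XO/..., (2,0):-1/XO./.X./O.., (2,1):-1/XO./.X./.O., (2,2):-1/XO./.X./..O
[XOO/.X./...] X move#2: (1,0):+1/XOO/XX./...*, (1,2):-1/XOO/.XX/..., (2,0):-1/XOO/.X./X.., (2,1):-1/XOO/.X./.X., (2,2):-1/XOO/.X./..X
[XOO/XX./...] O move#3: (1,2):-1/XOO/XXO/...*, (2,0):-1/XOO/XX./O.., (2,1):-1/XOO/XX./.O., (2,2):-1/XOO/XX./..O
[XOO/XXO/...] X move#4: (2,0):+1/XOO/XXO/X..*, (2,1):+1/XOO/XXO/.X., (2,2):+1/XOO/XXO/..X
[XOO/XXO/X..] end (terminal -1, O#5); searched XO./.X./... to 6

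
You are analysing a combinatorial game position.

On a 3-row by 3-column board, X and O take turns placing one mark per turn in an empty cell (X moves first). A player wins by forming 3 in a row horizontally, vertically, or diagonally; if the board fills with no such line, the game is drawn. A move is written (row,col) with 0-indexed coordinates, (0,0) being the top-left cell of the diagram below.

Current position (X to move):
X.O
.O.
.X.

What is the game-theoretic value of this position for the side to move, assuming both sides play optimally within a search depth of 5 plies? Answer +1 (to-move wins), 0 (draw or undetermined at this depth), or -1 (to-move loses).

value(X.O/.O./.X., X) = +1

[X.O/.O./.X.] X move#1: (0,1):-1/XXO/.O./.X., (1,0):-1/X.O/XO./.X., (1,2):-1/X.O/.OX/.X., (2,0):+1/X.O/.O./XX.*, (2,2):-1/X.O/.O./.XX
[X.O/.O./XX.] O move#2: (0,1):-1/XOO/.O./XX.*, (1,0):-1/X.O/OO./XX., (1,2):-1/X.O/.OO/XX., (2,2):-1/X.O/.O./XXO
[XOO/.O./XX.] X move#3: (1,0):+1/XOO/XO./XX.*, (1,2):+1/XOO/.OX/XX., (2,2):+1/XOO/.O./XXX
[XOO/XO./XX.] end (terminal -1, O#4); searched X.O/.O./.X. to 5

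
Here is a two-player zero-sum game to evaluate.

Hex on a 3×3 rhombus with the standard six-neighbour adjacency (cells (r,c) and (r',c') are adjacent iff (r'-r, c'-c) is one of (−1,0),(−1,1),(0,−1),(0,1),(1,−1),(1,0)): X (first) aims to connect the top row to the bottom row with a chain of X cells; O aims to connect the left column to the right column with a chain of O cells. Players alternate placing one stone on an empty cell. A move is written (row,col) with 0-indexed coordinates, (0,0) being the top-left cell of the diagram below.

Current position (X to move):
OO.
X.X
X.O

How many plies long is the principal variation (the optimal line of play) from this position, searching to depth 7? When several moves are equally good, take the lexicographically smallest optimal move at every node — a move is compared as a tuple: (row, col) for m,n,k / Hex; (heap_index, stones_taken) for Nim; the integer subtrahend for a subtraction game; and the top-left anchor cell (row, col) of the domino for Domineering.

[OO./X.X/X.O] X move#1: (0,2):+1/OOX/X.X/X.O*, (1,1):-1/OO./XXX/X.O, (2,1):-1/OO./X.X/XXO
[OOX/X.X/X.O] O move#2: (1,1):-1/OOX/XOX/X.O*, (2,1):-1/OOX/X.X/XOO
[OOX/XOX/X.O] X move#3: (2,1):+1/OOX/XOX/XXO*
[OOX/XOX/XXO] end (terminal -1, O#4); searched OO./X.X/X.O to 7

PV length from [OO./X.X/X.O]: 3 plies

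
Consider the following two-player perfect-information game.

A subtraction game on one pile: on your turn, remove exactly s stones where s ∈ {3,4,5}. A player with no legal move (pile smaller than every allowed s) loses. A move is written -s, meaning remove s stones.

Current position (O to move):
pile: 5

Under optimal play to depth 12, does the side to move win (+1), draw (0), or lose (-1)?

[5] O move#1: -3:+1/2*, -4:+1/1, -5:+1/0
[2] end (terminal -1, X#2); searched 5 to 12

value(5, O) = +1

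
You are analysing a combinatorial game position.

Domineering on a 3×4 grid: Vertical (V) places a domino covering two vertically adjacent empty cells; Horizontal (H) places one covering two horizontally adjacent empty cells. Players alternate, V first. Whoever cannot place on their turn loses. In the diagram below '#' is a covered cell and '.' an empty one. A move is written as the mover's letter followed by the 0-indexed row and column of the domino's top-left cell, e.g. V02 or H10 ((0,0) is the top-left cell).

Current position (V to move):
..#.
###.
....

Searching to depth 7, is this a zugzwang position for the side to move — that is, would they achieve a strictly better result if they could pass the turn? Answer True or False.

zugzwang(..#./###./...., V) = False

p1 V@[..#./###./....]: V03[..##/####/....]-1* V13[..#./####/...#]-1
p2 H@[..##/####/....]: H00[####/####/....]+1* H20[..##/####/##..]+1 H21[..##/####/.##.]+1 H22[..##/####/..##]+1
p3 V@[####/####/....] terminal -1; root [..#./###./....] d7
if V skipped the turn, H would face:
~ p1 H@[..#./###./....]: H00[###./###./....]+1* H20[..#./###./##..]+1 H21[..#./###./.##.]+1 H22[..#./###./..##]+1
~ p2 V@[###./###./....]: V03[####/####/....]-1* V13[###./####/...#]-1
~ p3 H@[####/####/....]: H20[####/####/##..]+1* H21[####/####/.##.]+1 H22[####/####/..##]+1
~ p4 V@[####/####/##..] terminal -1; root [..#./###./....] d7
compare (V): move=-1 vs pass=-1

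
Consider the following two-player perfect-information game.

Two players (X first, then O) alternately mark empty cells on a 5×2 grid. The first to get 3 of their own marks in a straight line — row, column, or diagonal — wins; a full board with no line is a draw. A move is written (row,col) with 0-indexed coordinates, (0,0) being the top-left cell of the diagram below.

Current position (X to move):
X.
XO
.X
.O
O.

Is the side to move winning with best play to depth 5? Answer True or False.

p1 X@[X./XO/.X/.O/O.]: (0,1)[XX/XO/.X/.O/O.]+0 (2,0)[X./XO/XX/.O/O.]+1* (3,0)[X./XO/.X/XO/O.]+0 (4,1)[X./XO/.X/.O/OX]+0
p2 O@[X./XO/XX/.O/O.] terminal -1; root [X./XO/.X/.O/O.] d5

X winning at [X./XO/.X/.O/O.]: True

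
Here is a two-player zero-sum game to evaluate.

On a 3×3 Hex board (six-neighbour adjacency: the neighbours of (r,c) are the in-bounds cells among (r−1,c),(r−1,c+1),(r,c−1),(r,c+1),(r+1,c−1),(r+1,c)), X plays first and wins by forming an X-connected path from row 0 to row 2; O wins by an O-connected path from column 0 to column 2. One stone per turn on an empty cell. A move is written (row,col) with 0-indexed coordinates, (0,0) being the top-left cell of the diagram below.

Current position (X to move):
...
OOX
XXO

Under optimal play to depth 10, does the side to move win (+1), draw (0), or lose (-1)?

ply 1, X at .../OOX/XXO | (0,0)=-1→X../OOX/XXO; (0,1)=-1→.X./OOX/XXO; (0,2)=+1→..X/OOX/XXO*
ply 2: ..X/OOX/XXO is terminal -1 (O); from .../OOX/XXO depth 10

value(.../OOX/XXO, X) = +1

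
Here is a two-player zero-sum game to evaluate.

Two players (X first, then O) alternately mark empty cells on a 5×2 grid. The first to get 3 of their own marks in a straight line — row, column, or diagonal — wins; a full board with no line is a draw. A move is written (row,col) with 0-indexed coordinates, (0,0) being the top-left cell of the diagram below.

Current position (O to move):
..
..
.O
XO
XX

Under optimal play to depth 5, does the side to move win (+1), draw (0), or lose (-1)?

value(../../.O/XO/XX, O) = +1

ply 1, O at ../../.O/XO/XX | (0,0)=-1→O./../.O/XO/XX; (0,1)=-1→.O/../.O/XO/XX; (1,0)=-1→../O./.O/XO/XX; (1,1)=+1→../.O/.O/XO/XX*; (2,0)=+0→../../OO/XO/XX
ply 2: ../.O/.O/XO/XX is terminal -1 (X); from ../../.O/XO/XX depth 5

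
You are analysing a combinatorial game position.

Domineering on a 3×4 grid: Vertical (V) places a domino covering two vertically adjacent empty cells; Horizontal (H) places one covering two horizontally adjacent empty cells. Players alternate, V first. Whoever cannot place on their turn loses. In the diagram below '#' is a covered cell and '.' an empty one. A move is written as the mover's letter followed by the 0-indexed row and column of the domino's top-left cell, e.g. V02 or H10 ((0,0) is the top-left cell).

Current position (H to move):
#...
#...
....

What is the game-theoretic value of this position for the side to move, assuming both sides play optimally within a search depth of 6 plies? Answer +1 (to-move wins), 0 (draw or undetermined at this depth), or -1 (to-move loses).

value(#.../#.../...., H) = +1

p1 H@[#.../#.../....]: H01[###./#.../....]-1 H02[#.##/#.../....]-1 H11[#.../###./....]+1* H12[#.../#.##/....]+1 H20[#.../#.../##..]-1 H21[#.../#.../.##.]-1 H22[#.../#.../..##]-1
p2 V@[#.../###./....]: V03[#..#/####/....]-1* V13[#.../####/...#]-1
p3 H@[#..#/####/....]: H01[####/####/....]+1* H20[#..#/####/##..]+1 H21[#..#/####/.##.]+1 H22[#..#/####/..##]+1
p4 V@[####/####/....] terminal -1; root [#.../#.../....] d6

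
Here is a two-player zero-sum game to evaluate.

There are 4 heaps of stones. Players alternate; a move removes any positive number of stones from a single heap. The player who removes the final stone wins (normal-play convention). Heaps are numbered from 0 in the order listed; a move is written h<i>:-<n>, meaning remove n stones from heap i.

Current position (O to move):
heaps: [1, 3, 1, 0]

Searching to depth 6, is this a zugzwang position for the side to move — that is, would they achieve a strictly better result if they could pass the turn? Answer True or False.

zugzwang((1,3,1,0), O) = False

ply 1, O at (1,3,1,0) | h0:-1=-1→(0,3,1,0); h1:-1=-1→(1,2,1,0); h1:-2=-1→(1,1,1,0); h1:-3=+1→(1,0,1,0)*; h2:-1=-1→(1,3,0,0)
ply 2, X at (1,0,1,0) | h0:-1=-1→(0,0,1,0)*; h2:-1=-1→(1,0,0,0)
ply 3, O at (0,0,1,0) | h2:-1=+1→(0,0,0,0)*
ply 4: (0,0,0,0) is terminal -1 (X); from (1,3,1,0) depth 6
if O skipped the turn, X would face:
~ ply 1, X at (1,3,1,0) | h0:-1=-1→(0,3,1,0); h1:-1=-1→(1,2,1,0); h1:-2=-1→(1,1,1,0); h1:-3=+1→(1,0,1,0)*; h2:-1=-1→(1,3,0,0)
~ ply 2, O at (1,0,1,0) | h0:-1=-1→(0,0,1,0)*; h2:-1=-1→(1,0,0,0)
~ ply 3, X at (0,0,1,0) | h2:-1=+1→(0,0,0,0)*
~ ply 4: (0,0,0,0) is terminal -1 (O); from (1,3,1,0) depth 6
compare (O): move=+1 vs pass=-1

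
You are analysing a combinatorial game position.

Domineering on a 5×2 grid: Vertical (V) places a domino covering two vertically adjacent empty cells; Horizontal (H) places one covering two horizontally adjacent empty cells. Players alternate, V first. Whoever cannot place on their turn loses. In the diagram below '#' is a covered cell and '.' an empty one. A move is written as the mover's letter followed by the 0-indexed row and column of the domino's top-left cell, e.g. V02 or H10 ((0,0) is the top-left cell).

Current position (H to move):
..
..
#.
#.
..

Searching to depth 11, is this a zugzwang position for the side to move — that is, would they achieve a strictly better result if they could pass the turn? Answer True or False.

zugzwang(../../#./#./.., H) = False

ply 1, H at ../../#./#./.. | H00=+1→##/../#./#./..*; H10=+1→../##/#./#./..; H40=-1→../../#./#./##
ply 2, V at ##/../#./#./.. | V11=-1→##/.#/##/#./..*; V21=-1→##/../##/##/..; V31=-1→##/../#./##/.#
ply 3, H at ##/.#/##/#./.. | H40=+1→##/.#/##/#./##*
ply 4: ##/.#/##/#./## is terminal -1 (V); from ../../#./#./.. depth 11
suppose H passes — search the same position with V to move:
pass> ply 1, V at ../../#./#./.. | V00=+1→#./#./#./#./..*; V01=+1→.#/.#/#./#./..; V11=+1→../.#/##/#./..; V21=-1→../../##/##/..; V31=-1→../../#./##/.#
pass> ply 2, H at #./#./#./#./.. | H40=-1→#./#./#./#./##*
pass> ply 3, V at #./#./#./#./## | V01=+1→##/##/#./#./##*; V11=+1→#./##/##/#./##; V21=+1→#./#./##/##/##
pass> ply 4: ##/##/#./#./## is terminal -1 (H); from ../../#./#./.. depth 11
for H: play +1, pass -1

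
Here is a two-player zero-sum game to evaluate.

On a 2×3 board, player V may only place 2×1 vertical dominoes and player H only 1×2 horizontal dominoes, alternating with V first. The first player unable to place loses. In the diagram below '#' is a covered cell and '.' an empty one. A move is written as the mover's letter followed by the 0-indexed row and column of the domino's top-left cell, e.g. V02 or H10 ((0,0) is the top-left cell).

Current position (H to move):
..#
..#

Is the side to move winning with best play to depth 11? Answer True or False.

p1 H@[..#/..#]: H00[###/..#]+1* H10[..#/###]+1
p2 V@[###/..#] terminal -1; root [..#/..#] d11

H winning at [..#/..#]: True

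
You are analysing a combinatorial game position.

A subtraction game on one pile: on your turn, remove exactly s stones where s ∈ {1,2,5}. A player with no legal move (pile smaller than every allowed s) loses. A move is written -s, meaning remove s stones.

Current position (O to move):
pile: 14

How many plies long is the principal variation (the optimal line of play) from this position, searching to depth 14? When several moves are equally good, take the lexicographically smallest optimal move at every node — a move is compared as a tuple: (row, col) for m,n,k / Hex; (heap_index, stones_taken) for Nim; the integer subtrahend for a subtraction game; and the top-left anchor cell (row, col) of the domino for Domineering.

PV length from [14]: 9 plies

ply 1, O at 14 | -1=-1→13; -2=+1→12*; -5=+1→9
ply 2, X at 12 | -1=-1→11*; -2=-1→10; -5=-1→7
ply 3, O at 11 | -1=-1→10; -2=+1→9*; -5=+1→6
ply 4, X at 9 | -1=-1→8*; -2=-1→7; -5=-1→4
ply 5, O at 8 | -1=-1→7; -2=+1→6*; -5=+1→3
ply 6, X at 6 | -1=-1→5*; -2=-1→4; -5=-1→1
ply 7, O at 5 | -1=-1→4; -2=+1→3*; -5=+1→0
ply 8, X at 3 | -1=-1→2*; -2=-1→1
ply 9, O at 2 | -1=-1→1; -2=+1→0*
ply 10: 0 is terminal -1 (X); from 14 depth 14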